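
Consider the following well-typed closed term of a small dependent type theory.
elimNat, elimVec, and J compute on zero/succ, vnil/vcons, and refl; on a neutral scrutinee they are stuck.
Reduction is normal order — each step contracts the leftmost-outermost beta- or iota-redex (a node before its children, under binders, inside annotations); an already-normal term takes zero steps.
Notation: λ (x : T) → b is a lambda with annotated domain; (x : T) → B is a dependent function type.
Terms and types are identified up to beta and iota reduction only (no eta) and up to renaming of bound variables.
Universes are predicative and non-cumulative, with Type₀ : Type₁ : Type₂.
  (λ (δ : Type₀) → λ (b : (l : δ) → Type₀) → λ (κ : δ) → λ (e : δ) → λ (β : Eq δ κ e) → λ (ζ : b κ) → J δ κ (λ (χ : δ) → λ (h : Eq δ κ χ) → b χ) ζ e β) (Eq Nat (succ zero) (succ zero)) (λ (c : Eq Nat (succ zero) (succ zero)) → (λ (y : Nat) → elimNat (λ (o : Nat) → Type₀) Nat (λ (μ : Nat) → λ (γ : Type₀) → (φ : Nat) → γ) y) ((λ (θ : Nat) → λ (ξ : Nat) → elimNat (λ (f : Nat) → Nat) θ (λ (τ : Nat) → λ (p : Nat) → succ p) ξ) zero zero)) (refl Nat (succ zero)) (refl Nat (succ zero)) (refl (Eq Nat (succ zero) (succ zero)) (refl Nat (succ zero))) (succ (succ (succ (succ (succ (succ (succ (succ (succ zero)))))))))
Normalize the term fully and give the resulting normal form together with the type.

normal form:
  succ (succ (succ (succ (succ (succ (succ (succ (succ zero))))))))
type:
  Nat


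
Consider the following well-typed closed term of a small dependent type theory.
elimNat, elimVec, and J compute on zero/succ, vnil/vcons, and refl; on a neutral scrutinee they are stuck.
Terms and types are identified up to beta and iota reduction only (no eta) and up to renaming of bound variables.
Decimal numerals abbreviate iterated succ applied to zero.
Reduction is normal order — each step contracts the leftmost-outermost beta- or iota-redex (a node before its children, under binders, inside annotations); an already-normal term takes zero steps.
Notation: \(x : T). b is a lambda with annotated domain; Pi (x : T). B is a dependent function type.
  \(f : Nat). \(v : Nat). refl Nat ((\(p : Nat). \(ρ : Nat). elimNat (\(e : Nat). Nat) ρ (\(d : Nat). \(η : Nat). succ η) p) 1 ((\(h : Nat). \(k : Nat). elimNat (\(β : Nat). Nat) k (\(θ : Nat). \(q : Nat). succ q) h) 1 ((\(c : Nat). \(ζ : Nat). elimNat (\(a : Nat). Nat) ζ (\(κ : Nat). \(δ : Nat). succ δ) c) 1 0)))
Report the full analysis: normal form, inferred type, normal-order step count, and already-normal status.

resulting normal form:
  \(f : Nat). \(v : Nat). refl Nat 3
inferred type:
  Pi (f : Nat). Pi (v : Nat). Eq Nat 3 3
normal-order step count: 18
already normal: no
first redex: a beta-redex


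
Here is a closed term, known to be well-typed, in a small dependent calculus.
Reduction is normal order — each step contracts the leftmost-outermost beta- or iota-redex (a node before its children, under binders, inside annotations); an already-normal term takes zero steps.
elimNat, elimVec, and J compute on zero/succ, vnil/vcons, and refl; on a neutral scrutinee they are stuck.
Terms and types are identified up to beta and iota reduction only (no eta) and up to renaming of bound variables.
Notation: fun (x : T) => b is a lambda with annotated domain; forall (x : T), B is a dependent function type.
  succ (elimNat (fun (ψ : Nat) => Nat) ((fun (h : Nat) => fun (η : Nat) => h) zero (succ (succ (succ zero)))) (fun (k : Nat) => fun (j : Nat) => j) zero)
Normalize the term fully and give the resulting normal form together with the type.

normal form:
  succ zero
inferred type:
  Nat
observation: the leftmost-outermost redex is an elimNat iota-redex, and normalization takes 3 steps.


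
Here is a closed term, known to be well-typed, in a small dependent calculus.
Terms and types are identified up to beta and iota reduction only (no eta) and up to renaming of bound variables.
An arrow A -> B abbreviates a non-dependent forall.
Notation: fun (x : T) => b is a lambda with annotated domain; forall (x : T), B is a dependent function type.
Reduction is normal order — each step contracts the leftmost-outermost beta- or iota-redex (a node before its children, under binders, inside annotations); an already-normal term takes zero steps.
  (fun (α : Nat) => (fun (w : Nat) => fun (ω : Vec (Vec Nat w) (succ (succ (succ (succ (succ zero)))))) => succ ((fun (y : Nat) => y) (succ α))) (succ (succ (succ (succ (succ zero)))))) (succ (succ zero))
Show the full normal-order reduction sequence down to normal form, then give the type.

reduction (normal order):
  (fun (α : Nat) => (fun (w : Nat) => fun (ω : Vec (Vec Nat w) (succ (succ (succ (succ (succ zero)))))) => succ ((fun (y : Nat) => y) (succ α))) (succ (succ (succ (succ (succ zero)))))) (succ (succ zero))
  ~> (fun (α : Nat) => fun (w : Vec (Vec Nat α) (succ (succ (succ (succ (succ zero)))))) => succ ((fun (ω : Nat) => ω) (succ (succ (succ zero))))) (succ (succ (succ (succ (succ zero)))))
  ~> fun (α : Vec (Vec Nat (succ (succ (succ (succ (succ zero)))))) (succ (succ (succ (succ (succ zero)))))) => succ ((fun (w : Nat) => w) (succ (succ (succ zero))))
  ~> fun (α : Vec (Vec Nat (succ (succ (succ (succ (succ zero)))))) (succ (succ (succ (succ (succ zero)))))) => succ (succ (succ (succ zero)))
inferred type:
  Vec (Vec Nat (succ (succ (succ (succ (succ zero)))))) (succ (succ (succ (succ (succ zero))))) -> Nat


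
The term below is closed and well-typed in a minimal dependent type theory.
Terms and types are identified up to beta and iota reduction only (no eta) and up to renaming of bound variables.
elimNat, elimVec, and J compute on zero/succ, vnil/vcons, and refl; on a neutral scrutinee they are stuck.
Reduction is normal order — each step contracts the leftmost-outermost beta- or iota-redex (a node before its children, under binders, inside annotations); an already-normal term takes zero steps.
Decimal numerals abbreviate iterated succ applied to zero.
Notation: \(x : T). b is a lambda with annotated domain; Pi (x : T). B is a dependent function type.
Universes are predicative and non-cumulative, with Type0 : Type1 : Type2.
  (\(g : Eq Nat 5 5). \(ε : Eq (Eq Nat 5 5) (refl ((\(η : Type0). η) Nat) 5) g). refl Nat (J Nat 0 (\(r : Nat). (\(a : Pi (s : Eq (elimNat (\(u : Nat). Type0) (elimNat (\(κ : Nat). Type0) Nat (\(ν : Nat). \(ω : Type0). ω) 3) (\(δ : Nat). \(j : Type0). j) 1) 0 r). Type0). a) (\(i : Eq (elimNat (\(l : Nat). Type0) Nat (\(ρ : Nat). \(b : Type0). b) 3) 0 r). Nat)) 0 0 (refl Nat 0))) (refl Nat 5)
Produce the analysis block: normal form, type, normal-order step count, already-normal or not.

reduced normal form:
  \(g : Eq (Eq Nat 5 5) (refl Nat 5) (refl Nat 5)). refl Nat 0
the term's type:
  Pi (g : Eq (Eq Nat 5 5) (refl Nat 5) (refl Nat 5)). Eq Nat 0 0
normal-order step count: 3
started in normal form: no
first redex: a beta-redex


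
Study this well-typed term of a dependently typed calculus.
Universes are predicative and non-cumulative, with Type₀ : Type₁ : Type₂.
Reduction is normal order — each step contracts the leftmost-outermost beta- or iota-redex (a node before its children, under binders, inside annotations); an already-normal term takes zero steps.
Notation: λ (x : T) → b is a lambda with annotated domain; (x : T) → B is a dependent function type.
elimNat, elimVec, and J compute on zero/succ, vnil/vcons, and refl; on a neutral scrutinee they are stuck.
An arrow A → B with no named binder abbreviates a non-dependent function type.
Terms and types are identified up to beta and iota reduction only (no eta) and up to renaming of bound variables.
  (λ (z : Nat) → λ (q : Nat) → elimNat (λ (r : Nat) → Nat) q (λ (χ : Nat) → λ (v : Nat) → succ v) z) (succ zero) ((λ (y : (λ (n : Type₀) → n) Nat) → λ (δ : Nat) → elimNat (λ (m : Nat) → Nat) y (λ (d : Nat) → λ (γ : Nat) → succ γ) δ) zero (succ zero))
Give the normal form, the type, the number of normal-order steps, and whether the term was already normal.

reduced normal form:
  succ (succ zero)
inferred type:
  Nat
steps to reach normal form (normal order): 12
term was already normal: no
first contracted redex: a beta-redex


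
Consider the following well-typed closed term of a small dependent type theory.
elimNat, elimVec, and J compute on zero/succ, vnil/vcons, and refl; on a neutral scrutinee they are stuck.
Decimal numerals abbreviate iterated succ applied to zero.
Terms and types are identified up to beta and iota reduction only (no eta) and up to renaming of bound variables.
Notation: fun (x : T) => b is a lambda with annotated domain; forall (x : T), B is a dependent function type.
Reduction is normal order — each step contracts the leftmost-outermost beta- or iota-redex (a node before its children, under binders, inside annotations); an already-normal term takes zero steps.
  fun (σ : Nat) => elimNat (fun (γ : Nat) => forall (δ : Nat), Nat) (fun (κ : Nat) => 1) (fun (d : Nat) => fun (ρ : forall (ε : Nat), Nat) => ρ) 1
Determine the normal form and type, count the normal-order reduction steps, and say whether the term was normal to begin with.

resulting normal form:
  fun (σ : Nat) => fun (γ : Nat) => 1
the term's type:
  forall (σ : Nat), forall (γ : Nat), Nat
normal-order step count: 4
started in normal form: no
first redex: an elimNat iota-redex


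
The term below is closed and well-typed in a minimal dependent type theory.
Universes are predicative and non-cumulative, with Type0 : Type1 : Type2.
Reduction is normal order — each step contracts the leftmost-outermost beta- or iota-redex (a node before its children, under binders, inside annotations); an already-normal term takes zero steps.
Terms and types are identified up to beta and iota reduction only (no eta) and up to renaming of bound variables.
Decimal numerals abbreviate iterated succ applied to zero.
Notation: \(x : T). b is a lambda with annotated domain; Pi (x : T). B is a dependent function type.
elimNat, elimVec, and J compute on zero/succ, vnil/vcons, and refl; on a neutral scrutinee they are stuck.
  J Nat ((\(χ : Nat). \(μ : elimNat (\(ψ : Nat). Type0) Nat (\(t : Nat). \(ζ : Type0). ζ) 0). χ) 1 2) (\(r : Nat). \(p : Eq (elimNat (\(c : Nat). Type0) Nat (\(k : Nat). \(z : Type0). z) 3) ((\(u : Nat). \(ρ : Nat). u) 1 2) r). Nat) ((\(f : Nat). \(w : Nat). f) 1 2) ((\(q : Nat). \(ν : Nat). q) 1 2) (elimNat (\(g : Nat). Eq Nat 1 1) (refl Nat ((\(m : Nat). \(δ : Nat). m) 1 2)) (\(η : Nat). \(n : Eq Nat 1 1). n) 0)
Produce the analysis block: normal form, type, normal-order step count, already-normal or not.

normal form:
  1
the term's type:
  Nat
reduction steps (normal order): 20
term was already normal: no
first redex: a beta-redex


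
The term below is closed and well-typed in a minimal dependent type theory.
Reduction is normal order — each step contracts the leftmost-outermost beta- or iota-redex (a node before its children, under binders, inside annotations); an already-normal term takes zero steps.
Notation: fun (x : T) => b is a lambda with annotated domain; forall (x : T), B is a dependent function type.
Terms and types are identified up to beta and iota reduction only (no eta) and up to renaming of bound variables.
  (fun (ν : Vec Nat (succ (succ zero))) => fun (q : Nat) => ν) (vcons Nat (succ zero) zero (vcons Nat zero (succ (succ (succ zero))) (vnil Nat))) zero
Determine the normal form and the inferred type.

reduced normal form:
  vcons Nat (succ zero) zero (vcons Nat zero (succ (succ (succ zero))) (vnil Nat))
the term's type:
  Vec Nat (succ (succ zero))


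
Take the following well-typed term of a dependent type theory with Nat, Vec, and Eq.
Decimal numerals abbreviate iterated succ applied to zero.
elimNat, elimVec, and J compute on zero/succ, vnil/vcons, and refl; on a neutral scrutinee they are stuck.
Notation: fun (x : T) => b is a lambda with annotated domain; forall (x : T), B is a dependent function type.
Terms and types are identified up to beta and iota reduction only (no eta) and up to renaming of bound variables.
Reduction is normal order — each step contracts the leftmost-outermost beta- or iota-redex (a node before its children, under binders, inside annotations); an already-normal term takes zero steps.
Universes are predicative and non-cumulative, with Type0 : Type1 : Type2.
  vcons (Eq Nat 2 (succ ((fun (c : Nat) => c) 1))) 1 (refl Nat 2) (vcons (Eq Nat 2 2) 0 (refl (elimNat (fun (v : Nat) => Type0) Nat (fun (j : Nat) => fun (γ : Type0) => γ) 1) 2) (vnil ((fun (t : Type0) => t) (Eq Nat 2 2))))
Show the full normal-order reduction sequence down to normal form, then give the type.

normal-order reduction sequence:
  vcons (Eq Nat 2 (succ ((fun (c : Nat) => c) 1))) 1 (refl Nat 2) (vcons (Eq Nat 2 2) 0 (refl (elimNat (fun (v : Nat) => Type0) Nat (fun (j : Nat) => fun (γ : Type0) => γ) 1) 2) (vnil ((fun (t : Type0) => t) (Eq Nat 2 2))))
  ~> vcons (Eq Nat 2 2) 1 (refl Nat 2) (vcons (Eq Nat 2 2) 0 (refl (elimNat (fun (c : Nat) => Type0) Nat (fun (v : Nat) => fun (j : Type0) => j) 1) 2) (vnil ((fun (γ : Type0) => γ) (Eq Nat 2 2))))
  ~> vcons (Eq Nat 2 2) 1 (refl Nat 2) (vcons (Eq Nat 2 2) 0 (refl ((fun (c : Nat) => fun (v : Type0) => v) 0 (elimNat (fun (j : Nat) => Type0) Nat (fun (γ : Nat) => fun (t : Type0) => t) 0)) 2) (vnil ((fun (o : Type0) => o) (Eq Nat 2 2))))
  ~> vcons (Eq Nat 2 2) 1 (refl Nat 2) (vcons (Eq Nat 2 2) 0 (refl ((fun (c : Type0) => c) (elimNat (fun (v : Nat) => Type0) Nat (fun (j : Nat) => fun (γ : Type0) => γ) 0)) 2) (vnil ((fun (t : Type0) => t) (Eq Nat 2 2))))
  ~> vcons (Eq Nat 2 2) 1 (refl Nat 2) (vcons (Eq Nat 2 2) 0 (refl (elimNat (fun (c : Nat) => Type0) Nat (fun (v : Nat) => fun (j : Type0) => j) 0) 2) (vnil ((fun (γ : Type0) => γ) (Eq Nat 2 2))))
  ~> vcons (Eq Nat 2 2) 1 (refl Nat 2) (vcons (Eq Nat 2 2) 0 (refl Nat 2) (vnil ((fun (c : Type0) => c) (Eq Nat 2 2))))
  ~> vcons (Eq Nat 2 2) 1 (refl Nat 2) (vcons (Eq Nat 2 2) 0 (refl Nat 2) (vnil (Eq Nat 2 2)))
inferred type:
  Vec (Eq Nat 2 2) 2


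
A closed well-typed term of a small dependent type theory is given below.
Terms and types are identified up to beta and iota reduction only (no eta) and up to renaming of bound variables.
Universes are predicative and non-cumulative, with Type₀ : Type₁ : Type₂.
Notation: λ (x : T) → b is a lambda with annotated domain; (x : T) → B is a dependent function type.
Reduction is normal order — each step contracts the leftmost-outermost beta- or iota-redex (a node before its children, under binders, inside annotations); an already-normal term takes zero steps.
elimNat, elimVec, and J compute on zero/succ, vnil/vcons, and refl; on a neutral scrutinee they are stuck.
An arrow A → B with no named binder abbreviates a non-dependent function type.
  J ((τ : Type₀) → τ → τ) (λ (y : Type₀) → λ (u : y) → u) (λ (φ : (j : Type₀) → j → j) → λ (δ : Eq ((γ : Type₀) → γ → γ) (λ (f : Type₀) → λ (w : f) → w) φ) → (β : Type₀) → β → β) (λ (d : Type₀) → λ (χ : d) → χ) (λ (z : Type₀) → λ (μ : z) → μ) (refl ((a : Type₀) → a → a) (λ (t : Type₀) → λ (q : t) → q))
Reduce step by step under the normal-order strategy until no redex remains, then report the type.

normal-order reduction:
  J ((τ : Type₀) → τ → τ) (λ (y : Type₀) → λ (u : y) → u) (λ (φ : (j : Type₀) → j → j) → λ (δ : Eq ((γ : Type₀) → γ → γ) (λ (f : Type₀) → λ (w : f) → w) φ) → (β : Type₀) → β → β) (λ (d : Type₀) → λ (χ : d) → χ) (λ (z : Type₀) → λ (μ : z) → μ) (refl ((a : Type₀) → a → a) (λ (t : Type₀) → λ (q : t) → q))
  ~> λ (τ : Type₀) → λ (y : τ) → y
the term's type:
  (τ : Type₀) → τ → τ


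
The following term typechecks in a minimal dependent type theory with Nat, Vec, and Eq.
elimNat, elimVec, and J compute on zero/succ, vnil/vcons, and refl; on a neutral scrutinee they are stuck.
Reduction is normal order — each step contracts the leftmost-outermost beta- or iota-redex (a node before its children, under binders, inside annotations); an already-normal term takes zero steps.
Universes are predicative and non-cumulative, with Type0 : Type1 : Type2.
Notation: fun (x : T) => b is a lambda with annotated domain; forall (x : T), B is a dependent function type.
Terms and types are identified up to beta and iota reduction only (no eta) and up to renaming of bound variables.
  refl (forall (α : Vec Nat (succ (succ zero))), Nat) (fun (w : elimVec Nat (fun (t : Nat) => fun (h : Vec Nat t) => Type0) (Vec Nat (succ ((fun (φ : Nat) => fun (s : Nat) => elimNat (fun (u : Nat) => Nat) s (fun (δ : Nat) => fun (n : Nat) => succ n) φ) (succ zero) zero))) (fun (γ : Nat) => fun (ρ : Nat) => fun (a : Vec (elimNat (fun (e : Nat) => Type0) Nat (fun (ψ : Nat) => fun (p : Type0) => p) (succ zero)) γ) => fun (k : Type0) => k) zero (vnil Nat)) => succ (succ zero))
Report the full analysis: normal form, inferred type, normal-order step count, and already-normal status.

normal form:
  refl (forall (α : Vec Nat (succ (succ zero))), Nat) (fun (w : Vec Nat (succ (succ zero))) => succ (succ zero))
inferred type:
  Eq (forall (α : Vec Nat (succ (succ zero))), Nat) (fun (w : Vec Nat (succ (succ zero))) => succ (succ zero)) (fun (t : Vec Nat (succ (succ zero))) => succ (succ zero))
steps to reach normal form (normal order): 7
started in normal form: no
first contracted redex: an elimVec iota-redex


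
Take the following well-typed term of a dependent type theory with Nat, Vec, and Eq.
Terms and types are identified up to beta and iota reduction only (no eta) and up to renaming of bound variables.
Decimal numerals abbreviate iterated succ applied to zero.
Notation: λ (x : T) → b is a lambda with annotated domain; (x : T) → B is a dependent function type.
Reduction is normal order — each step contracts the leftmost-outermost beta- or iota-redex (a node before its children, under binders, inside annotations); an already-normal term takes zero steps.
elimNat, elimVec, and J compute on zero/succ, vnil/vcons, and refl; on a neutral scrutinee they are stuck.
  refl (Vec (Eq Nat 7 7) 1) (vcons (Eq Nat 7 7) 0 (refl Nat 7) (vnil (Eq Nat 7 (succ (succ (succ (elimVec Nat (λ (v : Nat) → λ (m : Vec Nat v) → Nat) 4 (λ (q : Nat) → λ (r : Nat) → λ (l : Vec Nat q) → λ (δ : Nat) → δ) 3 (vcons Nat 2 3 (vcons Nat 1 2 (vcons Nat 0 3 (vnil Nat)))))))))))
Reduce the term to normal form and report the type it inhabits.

resulting normal form:
  refl (Vec (Eq Nat 7 7) 1) (vcons (Eq Nat 7 7) 0 (refl Nat 7) (vnil (Eq Nat 7 7)))
the term's type:
  Eq (Vec (Eq Nat 7 7) 1) (vcons (Eq Nat 7 7) 0 (refl Nat 7) (vnil (Eq Nat 7 7))) (vcons (Eq Nat 7 7) 0 (refl Nat 7) (vnil (Eq Nat 7 7)))
observation: the leftmost-outermost redex is an elimVec iota-redex, and normalization takes 16 steps.


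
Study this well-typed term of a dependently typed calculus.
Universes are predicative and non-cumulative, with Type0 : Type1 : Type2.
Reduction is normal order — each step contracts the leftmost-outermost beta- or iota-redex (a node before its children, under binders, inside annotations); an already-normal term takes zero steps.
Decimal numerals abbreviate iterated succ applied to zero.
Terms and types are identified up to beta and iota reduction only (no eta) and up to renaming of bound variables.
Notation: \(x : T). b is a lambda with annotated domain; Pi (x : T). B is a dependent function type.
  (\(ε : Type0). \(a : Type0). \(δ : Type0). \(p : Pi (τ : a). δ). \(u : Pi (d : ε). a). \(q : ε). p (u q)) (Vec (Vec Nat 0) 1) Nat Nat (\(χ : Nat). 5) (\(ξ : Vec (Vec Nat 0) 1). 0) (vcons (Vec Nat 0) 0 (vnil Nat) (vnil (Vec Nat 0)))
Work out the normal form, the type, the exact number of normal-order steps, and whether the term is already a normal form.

resulting normal form:
  5
inferred type:
  Nat
steps to reach normal form (normal order): 7
term was already normal: no
first contracted redex: a beta-redex


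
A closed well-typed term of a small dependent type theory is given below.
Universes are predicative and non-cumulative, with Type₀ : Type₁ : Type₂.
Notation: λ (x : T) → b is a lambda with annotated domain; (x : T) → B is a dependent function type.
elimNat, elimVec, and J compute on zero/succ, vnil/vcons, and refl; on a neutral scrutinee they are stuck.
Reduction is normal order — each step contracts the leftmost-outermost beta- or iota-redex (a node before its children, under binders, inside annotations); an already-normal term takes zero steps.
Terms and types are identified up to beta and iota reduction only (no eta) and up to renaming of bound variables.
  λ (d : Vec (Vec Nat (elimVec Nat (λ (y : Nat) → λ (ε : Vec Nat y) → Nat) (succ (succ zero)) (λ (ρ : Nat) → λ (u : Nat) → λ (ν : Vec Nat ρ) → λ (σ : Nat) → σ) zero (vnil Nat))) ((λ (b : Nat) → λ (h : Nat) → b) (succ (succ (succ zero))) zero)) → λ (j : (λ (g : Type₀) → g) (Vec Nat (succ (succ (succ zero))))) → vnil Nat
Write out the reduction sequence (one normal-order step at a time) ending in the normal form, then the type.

normal-order reduction sequence:
  λ (d : Vec (Vec Nat (elimVec Nat (λ (y : Nat) → λ (ε : Vec Nat y) → Nat) (succ (succ zero)) (λ (ρ : Nat) → λ (u : Nat) → λ (ν : Vec Nat ρ) → λ (σ : Nat) → σ) zero (vnil Nat))) ((λ (b : Nat) → λ (h : Nat) → b) (succ (succ (succ zero))) zero)) → λ (j : (λ (g : Type₀) → g) (Vec Nat (succ (succ (succ zero))))) → vnil Nat
  ~> λ (d : Vec (Vec Nat (succ (succ zero))) ((λ (y : Nat) → λ (ε : Nat) → y) (succ (succ (succ zero))) zero)) → λ (ρ : (λ (u : Type₀) → u) (Vec Nat (succ (succ (succ zero))))) → vnil Nat
  ~> λ (d : Vec (Vec Nat (succ (succ zero))) ((λ (y : Nat) → succ (succ (succ zero))) zero)) → λ (ε : (λ (ρ : Type₀) → ρ) (Vec Nat (succ (succ (succ zero))))) → vnil Nat
  ~> λ (d : Vec (Vec Nat (succ (succ zero))) (succ (succ (succ zero)))) → λ (y : (λ (ε : Type₀) → ε) (Vec Nat (succ (succ (succ zero))))) → vnil Nat
  ~> λ (d : Vec (Vec Nat (succ (succ zero))) (succ (succ (succ zero)))) → λ (y : Vec Nat (succ (succ (succ zero)))) → vnil Nat
inferred type:
  (d : Vec (Vec Nat (succ (succ zero))) (succ (succ (succ zero)))) → (y : Vec Nat (succ (succ (succ zero)))) → Vec Nat zero


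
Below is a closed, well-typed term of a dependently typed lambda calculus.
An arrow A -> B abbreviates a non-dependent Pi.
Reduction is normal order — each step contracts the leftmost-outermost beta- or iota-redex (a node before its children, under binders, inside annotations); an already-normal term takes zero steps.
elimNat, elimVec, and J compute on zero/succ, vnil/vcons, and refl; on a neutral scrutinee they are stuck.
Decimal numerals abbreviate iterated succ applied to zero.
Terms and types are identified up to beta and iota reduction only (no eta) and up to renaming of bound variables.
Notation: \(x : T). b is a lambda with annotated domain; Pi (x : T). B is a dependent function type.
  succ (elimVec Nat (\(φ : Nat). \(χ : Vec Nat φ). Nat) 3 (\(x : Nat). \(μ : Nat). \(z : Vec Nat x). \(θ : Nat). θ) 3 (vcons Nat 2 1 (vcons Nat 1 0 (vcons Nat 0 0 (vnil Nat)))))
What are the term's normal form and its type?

normal form:
  4
type:
  Nat
observation: contracting an elimVec iota-redex first, the term normalizes in 16 steps.


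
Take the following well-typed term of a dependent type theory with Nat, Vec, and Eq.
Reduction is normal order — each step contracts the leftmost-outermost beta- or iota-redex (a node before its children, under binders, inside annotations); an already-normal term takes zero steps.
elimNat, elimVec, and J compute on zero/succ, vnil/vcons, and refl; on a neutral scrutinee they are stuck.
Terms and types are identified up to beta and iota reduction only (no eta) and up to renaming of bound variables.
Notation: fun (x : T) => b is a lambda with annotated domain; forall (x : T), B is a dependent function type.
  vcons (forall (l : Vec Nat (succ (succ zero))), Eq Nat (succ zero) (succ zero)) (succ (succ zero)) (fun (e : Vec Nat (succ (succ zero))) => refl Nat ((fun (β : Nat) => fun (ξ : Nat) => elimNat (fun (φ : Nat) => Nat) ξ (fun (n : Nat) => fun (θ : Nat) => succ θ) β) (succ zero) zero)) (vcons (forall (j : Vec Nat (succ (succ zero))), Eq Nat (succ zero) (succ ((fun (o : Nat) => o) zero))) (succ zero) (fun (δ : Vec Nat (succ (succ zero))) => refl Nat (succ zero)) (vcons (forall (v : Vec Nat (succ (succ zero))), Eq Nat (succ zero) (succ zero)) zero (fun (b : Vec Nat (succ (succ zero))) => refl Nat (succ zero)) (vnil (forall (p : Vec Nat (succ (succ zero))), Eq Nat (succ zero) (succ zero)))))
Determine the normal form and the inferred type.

reduced normal form:
  vcons (forall (l : Vec Nat (succ (succ zero))), Eq Nat (succ zero) (succ zero)) (succ (succ zero)) (fun (e : Vec Nat (succ (succ zero))) => refl Nat (succ zero)) (vcons (forall (β : Vec Nat (succ (succ zero))), Eq Nat (succ zero) (succ zero)) (succ zero) (fun (ξ : Vec Nat (succ (succ zero))) => refl Nat (succ zero)) (vcons (forall (φ : Vec Nat (succ (succ zero))), Eq Nat (succ zero) (succ zero)) zero (fun (n : Vec Nat (succ (succ zero))) => refl Nat (succ zero)) (vnil (forall (θ : Vec Nat (succ (succ zero))), Eq Nat (succ zero) (succ zero)))))
type:
  Vec (forall (l : Vec Nat (succ (succ zero))), Eq Nat (succ zero) (succ zero)) (succ (succ (succ zero)))
observation: the first redex contracted is a beta-redex; the normal form is reached in 7 normal-order steps.


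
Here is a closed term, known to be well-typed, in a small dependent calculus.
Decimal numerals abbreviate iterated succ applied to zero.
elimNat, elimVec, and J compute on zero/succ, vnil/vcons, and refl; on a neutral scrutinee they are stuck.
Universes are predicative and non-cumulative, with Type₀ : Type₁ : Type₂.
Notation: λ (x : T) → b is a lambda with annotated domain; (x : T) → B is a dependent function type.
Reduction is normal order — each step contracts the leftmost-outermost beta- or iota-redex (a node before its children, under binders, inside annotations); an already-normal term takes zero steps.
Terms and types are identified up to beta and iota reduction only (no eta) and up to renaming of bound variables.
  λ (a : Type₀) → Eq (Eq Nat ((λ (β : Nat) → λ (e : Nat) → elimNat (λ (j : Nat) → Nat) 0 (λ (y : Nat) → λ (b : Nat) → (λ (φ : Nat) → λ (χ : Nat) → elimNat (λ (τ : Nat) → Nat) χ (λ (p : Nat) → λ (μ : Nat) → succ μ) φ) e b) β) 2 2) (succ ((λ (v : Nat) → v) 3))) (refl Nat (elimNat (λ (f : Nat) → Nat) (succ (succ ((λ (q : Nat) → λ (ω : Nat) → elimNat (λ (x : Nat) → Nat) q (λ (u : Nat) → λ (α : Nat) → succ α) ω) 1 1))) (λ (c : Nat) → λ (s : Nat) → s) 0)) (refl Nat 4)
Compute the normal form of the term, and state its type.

resulting normal form:
  λ (a : Type₀) → Eq (Eq Nat 4 4) (refl Nat 4) (refl Nat 4)
type:
  (a : Type₀) → Type₀
observation: the leftmost-outermost redex is a beta-redex, and normalization takes 35 steps.


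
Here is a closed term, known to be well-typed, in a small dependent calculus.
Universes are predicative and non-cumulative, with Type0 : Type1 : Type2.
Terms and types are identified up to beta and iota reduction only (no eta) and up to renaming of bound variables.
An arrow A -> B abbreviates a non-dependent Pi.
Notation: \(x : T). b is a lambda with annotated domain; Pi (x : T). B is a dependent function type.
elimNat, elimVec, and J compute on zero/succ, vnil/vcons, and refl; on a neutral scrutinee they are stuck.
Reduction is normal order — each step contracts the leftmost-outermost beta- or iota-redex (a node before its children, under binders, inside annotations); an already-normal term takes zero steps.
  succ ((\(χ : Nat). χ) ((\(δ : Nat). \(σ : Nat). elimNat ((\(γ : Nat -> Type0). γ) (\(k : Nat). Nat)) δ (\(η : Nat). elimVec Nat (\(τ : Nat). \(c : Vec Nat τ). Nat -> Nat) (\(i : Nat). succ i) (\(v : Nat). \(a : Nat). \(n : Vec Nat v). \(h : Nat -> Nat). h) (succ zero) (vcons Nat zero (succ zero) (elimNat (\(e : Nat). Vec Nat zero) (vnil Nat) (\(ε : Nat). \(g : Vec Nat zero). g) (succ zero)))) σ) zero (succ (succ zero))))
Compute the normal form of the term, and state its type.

normal form:
  succ (succ (succ zero))
type:
  Nat


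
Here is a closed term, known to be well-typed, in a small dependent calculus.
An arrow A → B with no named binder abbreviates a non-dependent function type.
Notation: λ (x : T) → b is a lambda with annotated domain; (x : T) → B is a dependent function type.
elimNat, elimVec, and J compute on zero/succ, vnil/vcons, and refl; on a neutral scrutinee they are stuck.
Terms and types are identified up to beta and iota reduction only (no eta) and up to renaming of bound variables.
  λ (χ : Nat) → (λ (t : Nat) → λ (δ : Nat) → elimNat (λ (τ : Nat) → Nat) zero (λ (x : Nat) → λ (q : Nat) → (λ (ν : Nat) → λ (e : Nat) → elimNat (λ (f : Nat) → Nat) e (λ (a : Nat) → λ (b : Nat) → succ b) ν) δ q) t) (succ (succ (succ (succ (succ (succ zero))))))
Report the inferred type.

inferred type:
  Nat → Nat → Nat


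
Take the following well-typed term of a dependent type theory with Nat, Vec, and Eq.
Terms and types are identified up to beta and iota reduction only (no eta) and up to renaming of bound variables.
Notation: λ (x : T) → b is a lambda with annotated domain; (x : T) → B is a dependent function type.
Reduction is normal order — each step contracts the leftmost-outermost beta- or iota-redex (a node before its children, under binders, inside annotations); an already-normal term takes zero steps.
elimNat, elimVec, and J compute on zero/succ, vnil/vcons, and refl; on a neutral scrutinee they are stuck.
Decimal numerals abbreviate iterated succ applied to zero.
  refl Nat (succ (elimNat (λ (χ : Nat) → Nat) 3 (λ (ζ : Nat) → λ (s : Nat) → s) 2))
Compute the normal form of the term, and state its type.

reduced normal form:
  refl Nat 4
type:
  Eq Nat 4 4
observation: 7 normal-order steps separate the term from its normal form.


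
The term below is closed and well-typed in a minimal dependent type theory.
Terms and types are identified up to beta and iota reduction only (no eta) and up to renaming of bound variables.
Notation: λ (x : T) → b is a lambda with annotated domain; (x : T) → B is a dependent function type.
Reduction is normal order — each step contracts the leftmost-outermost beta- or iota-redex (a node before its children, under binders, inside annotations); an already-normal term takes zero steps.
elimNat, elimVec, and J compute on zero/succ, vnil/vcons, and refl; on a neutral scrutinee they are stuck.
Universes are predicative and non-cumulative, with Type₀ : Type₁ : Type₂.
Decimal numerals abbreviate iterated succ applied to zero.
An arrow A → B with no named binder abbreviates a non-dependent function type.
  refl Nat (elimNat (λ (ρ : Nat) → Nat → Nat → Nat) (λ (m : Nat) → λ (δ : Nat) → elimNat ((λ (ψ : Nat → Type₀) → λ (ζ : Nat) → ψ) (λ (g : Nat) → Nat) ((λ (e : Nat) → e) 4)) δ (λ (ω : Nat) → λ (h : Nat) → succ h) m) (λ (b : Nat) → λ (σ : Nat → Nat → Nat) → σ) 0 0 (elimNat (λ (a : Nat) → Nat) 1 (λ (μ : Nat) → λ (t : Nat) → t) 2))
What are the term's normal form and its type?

resulting normal form:
  refl Nat 1
the term's type:
  Eq Nat 1 1


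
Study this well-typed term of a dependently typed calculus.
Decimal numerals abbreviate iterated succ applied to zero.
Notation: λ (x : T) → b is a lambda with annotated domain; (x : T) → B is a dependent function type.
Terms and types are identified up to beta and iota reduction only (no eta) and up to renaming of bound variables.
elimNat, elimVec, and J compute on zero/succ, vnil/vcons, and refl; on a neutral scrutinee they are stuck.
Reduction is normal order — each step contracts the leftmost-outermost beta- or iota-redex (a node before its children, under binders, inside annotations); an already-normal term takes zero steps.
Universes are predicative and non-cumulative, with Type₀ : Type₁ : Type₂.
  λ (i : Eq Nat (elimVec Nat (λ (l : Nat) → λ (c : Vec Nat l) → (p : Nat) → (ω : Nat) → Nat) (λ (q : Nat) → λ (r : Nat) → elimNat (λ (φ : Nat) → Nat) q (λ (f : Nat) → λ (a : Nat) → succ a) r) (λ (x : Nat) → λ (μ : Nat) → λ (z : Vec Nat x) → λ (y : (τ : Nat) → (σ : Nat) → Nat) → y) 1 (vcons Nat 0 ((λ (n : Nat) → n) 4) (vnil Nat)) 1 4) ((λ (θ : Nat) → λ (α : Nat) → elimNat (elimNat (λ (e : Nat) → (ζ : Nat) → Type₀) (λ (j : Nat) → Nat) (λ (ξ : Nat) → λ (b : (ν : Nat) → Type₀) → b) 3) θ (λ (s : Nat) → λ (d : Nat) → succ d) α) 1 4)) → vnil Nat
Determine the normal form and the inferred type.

normal form:
  λ (i : Eq Nat 5 5) → vnil Nat
the term's type:
  (i : Eq Nat 5 5) → Vec Nat 0
observation: the leftmost-outermost redex is an elimVec iota-redex, and normalization takes 36 steps.


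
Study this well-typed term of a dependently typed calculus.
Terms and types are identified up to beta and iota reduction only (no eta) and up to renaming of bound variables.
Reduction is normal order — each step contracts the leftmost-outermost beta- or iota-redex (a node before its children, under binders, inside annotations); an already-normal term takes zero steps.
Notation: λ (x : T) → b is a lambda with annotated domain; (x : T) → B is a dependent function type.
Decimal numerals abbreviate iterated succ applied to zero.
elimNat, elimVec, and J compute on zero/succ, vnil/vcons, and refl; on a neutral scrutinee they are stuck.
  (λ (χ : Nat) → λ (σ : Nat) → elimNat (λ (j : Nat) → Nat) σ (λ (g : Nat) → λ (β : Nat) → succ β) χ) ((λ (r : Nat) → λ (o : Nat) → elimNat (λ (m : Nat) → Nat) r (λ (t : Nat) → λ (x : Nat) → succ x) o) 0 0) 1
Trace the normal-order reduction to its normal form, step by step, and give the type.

normal-order reduction sequence:
  (λ (χ : Nat) → λ (σ : Nat) → elimNat (λ (j : Nat) → Nat) σ (λ (g : Nat) → λ (β : Nat) → succ β) χ) ((λ (r : Nat) → λ (o : Nat) → elimNat (λ (m : Nat) → Nat) r (λ (t : Nat) → λ (x : Nat) → succ x) o) 0 0) 1
  ~> (λ (χ : Nat) → elimNat (λ (σ : Nat) → Nat) χ (λ (j : Nat) → λ (g : Nat) → succ g) ((λ (β : Nat) → λ (r : Nat) → elimNat (λ (o : Nat) → Nat) β (λ (m : Nat) → λ (t : Nat) → succ t) r) 0 0)) 1
  ~> elimNat (λ (χ : Nat) → Nat) 1 (λ (σ : Nat) → λ (j : Nat) → succ j) ((λ (g : Nat) → λ (β : Nat) → elimNat (λ (r : Nat) → Nat) g (λ (o : Nat) → λ (m : Nat) → succ m) β) 0 0)
  ~> elimNat (λ (χ : Nat) → Nat) 1 (λ (σ : Nat) → λ (j : Nat) → succ j) ((λ (g : Nat) → elimNat (λ (β : Nat) → Nat) 0 (λ (r : Nat) → λ (o : Nat) → succ o) g) 0)
  ~> elimNat (λ (χ : Nat) → Nat) 1 (λ (σ : Nat) → λ (j : Nat) → succ j) (elimNat (λ (g : Nat) → Nat) 0 (λ (β : Nat) → λ (r : Nat) → succ r) 0)
  ~> elimNat (λ (χ : Nat) → Nat) 1 (λ (σ : Nat) → λ (j : Nat) → succ j) 0
  ~> 1
type:
  Nat


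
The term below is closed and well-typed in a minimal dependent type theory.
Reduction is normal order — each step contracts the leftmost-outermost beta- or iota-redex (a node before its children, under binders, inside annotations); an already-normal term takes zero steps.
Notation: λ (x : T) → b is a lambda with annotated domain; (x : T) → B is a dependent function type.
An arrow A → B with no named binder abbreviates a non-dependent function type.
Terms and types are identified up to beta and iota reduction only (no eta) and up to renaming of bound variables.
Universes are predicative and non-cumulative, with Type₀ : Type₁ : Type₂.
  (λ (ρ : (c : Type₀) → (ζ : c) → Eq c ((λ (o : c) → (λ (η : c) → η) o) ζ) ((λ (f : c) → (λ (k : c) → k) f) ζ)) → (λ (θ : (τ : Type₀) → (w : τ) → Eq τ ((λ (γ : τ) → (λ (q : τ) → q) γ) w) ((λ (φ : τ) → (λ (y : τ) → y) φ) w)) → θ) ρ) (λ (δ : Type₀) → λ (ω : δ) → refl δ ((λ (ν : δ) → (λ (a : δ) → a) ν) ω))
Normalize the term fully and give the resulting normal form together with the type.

normal form:
  λ (ρ : Type₀) → λ (c : ρ) → refl ρ c
the term's type:
  (ρ : Type₀) → (c : ρ) → Eq ρ c c


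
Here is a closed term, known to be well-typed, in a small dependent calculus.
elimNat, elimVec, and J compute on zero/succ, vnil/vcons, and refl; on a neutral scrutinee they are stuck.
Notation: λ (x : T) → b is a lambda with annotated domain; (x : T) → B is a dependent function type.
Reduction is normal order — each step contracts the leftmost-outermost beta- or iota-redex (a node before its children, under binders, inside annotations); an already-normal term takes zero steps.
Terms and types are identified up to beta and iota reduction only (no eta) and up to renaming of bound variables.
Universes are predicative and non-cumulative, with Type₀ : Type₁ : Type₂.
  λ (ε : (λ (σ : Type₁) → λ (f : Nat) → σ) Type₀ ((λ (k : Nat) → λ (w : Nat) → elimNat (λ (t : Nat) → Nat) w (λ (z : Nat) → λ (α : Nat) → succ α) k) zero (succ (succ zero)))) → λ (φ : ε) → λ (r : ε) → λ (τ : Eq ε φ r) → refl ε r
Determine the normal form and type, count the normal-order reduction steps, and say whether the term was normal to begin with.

resulting normal form:
  λ (ε : Type₀) → λ (σ : ε) → λ (f : ε) → λ (k : Eq ε σ f) → refl ε f
type:
  (ε : Type₀) → (σ : ε) → (f : ε) → (k : Eq ε σ f) → Eq ε f f
steps to reach normal form (normal order): 2
term was already normal: no
first redex: a beta-redex


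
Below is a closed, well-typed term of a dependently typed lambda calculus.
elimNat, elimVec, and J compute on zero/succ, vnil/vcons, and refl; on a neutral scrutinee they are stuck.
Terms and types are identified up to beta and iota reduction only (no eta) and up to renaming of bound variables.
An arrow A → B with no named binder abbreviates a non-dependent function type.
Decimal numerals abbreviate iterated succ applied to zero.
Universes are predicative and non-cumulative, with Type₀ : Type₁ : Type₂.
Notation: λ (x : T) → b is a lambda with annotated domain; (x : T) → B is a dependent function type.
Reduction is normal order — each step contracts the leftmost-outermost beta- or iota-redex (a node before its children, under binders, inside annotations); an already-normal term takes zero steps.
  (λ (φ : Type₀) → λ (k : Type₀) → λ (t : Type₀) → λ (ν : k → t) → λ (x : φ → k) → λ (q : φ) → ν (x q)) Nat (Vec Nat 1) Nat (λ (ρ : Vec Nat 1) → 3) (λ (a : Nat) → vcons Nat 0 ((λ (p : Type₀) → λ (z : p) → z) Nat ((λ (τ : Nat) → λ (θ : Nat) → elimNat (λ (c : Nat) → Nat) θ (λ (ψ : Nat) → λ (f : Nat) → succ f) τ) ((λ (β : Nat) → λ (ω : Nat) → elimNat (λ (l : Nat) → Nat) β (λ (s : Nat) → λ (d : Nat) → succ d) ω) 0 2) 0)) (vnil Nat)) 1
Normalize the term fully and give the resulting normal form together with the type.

resulting normal form:
  3
the term's type:
  Nat
observation: 7 normal-order steps normalize the term, beginning with a beta-redex.


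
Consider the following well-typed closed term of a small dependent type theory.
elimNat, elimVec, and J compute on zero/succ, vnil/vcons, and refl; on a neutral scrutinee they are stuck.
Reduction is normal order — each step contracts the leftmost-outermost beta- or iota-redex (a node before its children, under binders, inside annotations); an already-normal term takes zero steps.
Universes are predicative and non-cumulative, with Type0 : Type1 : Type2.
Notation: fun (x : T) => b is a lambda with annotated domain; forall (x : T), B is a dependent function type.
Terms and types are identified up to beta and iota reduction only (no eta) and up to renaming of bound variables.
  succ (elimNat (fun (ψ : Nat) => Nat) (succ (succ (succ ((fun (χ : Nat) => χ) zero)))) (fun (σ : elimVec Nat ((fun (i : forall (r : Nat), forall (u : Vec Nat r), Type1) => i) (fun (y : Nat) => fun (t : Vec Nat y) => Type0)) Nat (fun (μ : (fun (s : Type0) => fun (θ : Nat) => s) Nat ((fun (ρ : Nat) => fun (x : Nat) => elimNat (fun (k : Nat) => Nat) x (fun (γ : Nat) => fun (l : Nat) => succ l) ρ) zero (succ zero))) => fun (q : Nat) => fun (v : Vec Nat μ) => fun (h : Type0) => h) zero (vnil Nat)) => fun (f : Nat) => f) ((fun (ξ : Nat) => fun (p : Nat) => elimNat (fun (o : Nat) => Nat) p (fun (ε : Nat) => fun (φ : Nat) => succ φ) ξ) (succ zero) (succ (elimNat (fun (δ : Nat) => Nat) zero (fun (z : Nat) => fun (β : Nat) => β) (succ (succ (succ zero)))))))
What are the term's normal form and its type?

resulting normal form:
  succ (succ (succ (succ zero)))
type:
  Nat
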